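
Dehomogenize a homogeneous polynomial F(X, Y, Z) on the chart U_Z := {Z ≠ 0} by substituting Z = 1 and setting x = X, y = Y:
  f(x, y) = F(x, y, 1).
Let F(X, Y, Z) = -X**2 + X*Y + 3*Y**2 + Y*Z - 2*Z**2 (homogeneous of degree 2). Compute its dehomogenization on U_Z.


f(x, y) = -x**2 + x*y + 3*y**2 + y - 2

On U_Z we set Z = 1. Each monomial c·X^i·Y^j·Z^k in F becomes c·x^i·y^j·1^k = c·x^i·y^j.
Substituting Z = 1: F(X, Y, 1) = -x**2 + x*y + 3*y**2 + y - 2.
Note: deg(f) ≤ deg(F) = 2; strict inequality happens when F is divisible by Z (lost terms).


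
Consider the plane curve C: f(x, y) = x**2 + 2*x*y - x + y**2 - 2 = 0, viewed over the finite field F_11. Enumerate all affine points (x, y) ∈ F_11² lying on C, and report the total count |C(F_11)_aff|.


Affine F_11-points: {(1, 4), (1, 5), (2, 0), (2, 7), (3, 1), (3, 4), (7, 1), (7, 7), (9, 2), (10, 0), (10, 2)}; count = 11.

For each of the 121 pairs (x, y) ∈ F_11², evaluate f(x, y) mod 11. Record the zeros.
  x = 0: [0↦9, 1↦10, 2↦2, 3↦7, 4↦3, 5↦1, 6↦1, 7↦3, 8↦7, 9↦2, 10↦10]  zeros at y ∈ ∅
  x = 1: [0↦9, 1↦1, 2↦6, 3↦2, 4↦0, 5↦0, 6↦2, 7↦6, 8↦1, 9↦9, 10↦8]  zeros at y ∈ {4, 5}
  x = 2: [0↦0, 1↦5, 2↦1, 3↦10, 4↦10, 5↦1, 6↦5, 7↦0, 8↦8, 9↦7, 10↦8]  zeros at y ∈ {0, 7}
  x = 3: [0↦4, 1↦0, 2↦9, 3↦9, 4↦0, 5↦4, 6↦10, 7↦7, 8↦6, 9↦7, 10↦10]  zeros at y ∈ {1, 4}
  x = 4: [0↦10, 1↦8, 2↦8, 3↦10, 4↦3, 5↦9, 6↦6, 7↦5, 8↦6, 9↦9, 10↦3]  zeros at y ∈ ∅
  x = 5: [0↦7, 1↦7, 2↦9, 3↦2, 4↦8, 5↦5, 6↦4, 7↦5, 8↦8, 9↦2, 10↦9]  zeros at y ∈ ∅
  x = 6: [0↦6, 1↦8, 2↦1, 3↦7, 4↦4, 5↦3, 6↦4, 7↦7, 8↦1, 9↦8, 10↦6]  zeros at y ∈ ∅
  x = 7: [0↦7, 1↦0, 2↦6, 3↦3, 4↦2, 5↦3, 6↦6, 7↦0, 8↦7, 9↦5, 10↦5]  zeros at y ∈ {1, 7}
  x = 8: [0↦10, 1↦5, 2↦2, 3↦1, 4↦2, 5↦5, 6↦10, 7↦6, 8↦4, 9↦4, 10↦6]  zeros at y ∈ ∅
  x = 9: [0↦4, 1↦1, 2↦0, 3↦1, 4↦4, 5↦9, 6↦5, 7↦3, 8↦3, 9↦5, 10↦9]  zeros at y ∈ {2}
  x = 10: [0↦0, 1↦10, 2↦0, 3↦3, 4↦8, 5↦4, 6↦2, 7↦2, 8↦4, 9↦8, 10↦3]  zeros at y ∈ {0, 2}
Collecting zeros: affine points = {(1, 4), (1, 5), (2, 0), (2, 7), (3, 1), (3, 4), (7, 1), (7, 7), (9, 2), (10, 0), (10, 2)}.
Total count |C(F_11)_aff| = 11.


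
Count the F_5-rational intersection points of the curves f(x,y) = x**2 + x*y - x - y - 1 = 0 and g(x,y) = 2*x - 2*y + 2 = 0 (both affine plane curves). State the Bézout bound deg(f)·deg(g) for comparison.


Common zeros: ∅; count = 0; Bézout bound = 2.

deg(f) = 2, deg(g) = 1, so Bézout bound = 2.
Scan x ∈ F_5. For each x, list the y ∈ F_5 with f(x, y) ≡ 0 and those with g(x, y) ≡ 0 (mod 5); the common zeros in that column are the intersection.
  x = 0: f ≡ 0 at y ∈ {4}; g ≡ 0 at y ∈ {1}; common: ∅.
  x = 1: f ≡ 0 at y ∈ ∅; g ≡ 0 at y ∈ {2}; common: ∅.
  x = 2: f ≡ 0 at y ∈ {4}; g ≡ 0 at y ∈ {3}; common: ∅.
  x = 3: f ≡ 0 at y ∈ {0}; g ≡ 0 at y ∈ {4}; common: ∅.
  x = 4: f ≡ 0 at y ∈ {3}; g ≡ 0 at y ∈ {0}; common: ∅.
Collecting: common zeros = ∅, so the count is 0.
Comparison with the Bézout bound: 0 ≤ 2 = deg(f)·deg(g), as expected for curves with no common component (the affine F_5-count falls short of the bound because intersections may lie at infinity, over extension fields, or carry multiplicity).


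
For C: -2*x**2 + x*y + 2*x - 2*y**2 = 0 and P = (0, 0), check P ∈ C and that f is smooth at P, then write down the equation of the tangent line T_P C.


Tangent line at P: 2*x = 0.

Step 1: f(0, 0) = 0, so P lies on C.
Step 2: partial derivatives
  f_x(x, y) = -4*x + y + 2, f_y(x, y) = x - 4*y.
  f_x(P) = 2, f_y(P) = 0 (gradient nonzero, so P is smooth).
Step 3: tangent line at P: 2·(x − 0) + 0·(y − 0) = 0.
Expanding: 2*x = 0.


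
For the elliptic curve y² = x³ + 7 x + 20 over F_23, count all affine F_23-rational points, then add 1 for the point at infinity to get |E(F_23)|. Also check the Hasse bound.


Affine points = {(6, 5), (6, 18), (8, 6), (8, 17), (10, 3), (10, 20), (11, 5), (11, 18), (13, 10), (13, 13), (15, 2), (15, 21), (20, 8), (20, 15), (22, 9), (22, 14)}; affine count = 16; |E(F_23)| = 17.

Discriminant check: Δ ∝ 4a³ + 27b² = 4·7³ + 27·20² = 4·343 + 27·400 ≡ 5 (mod 23). Nonzero ⇒ E is nonsingular.
For each x ∈ F_23, compute rhs = x³ + 7·x + 20 mod 23, then count y ∈ F_23 with y² ≡ rhs.
  x = 0: rhs = 20, matching y values: none (0 points).
  x = 1: rhs = 5, matching y values: none (0 points).
  x = 2: rhs = 19, matching y values: none (0 points).
  x = 3: rhs = 22, matching y values: none (0 points).
  x = 4: rhs = 20, matching y values: none (0 points).
  x = 5: rhs = 19, matching y values: none (0 points).
  x = 6: rhs = 2, matching y values: 5, 18 (2 points).
  x = 7: rhs = 21, matching y values: none (0 points).
  x = 8: rhs = 13, matching y values: 6, 17 (2 points).
  x = 9: rhs = 7, matching y values: none (0 points).
  x = 10: rhs = 9, matching y values: 3, 20 (2 points).
  x = 11: rhs = 2, matching y values: 5, 18 (2 points).
  x = 12: rhs = 15, matching y values: none (0 points).
  x = 13: rhs = 8, matching y values: 10, 13 (2 points).
  x = 14: rhs = 10, matching y values: none (0 points).
  x = 15: rhs = 4, matching y values: 2, 21 (2 points).
  x = 16: rhs = 19, matching y values: none (0 points).
  x = 17: rhs = 15, matching y values: none (0 points).
  x = 18: rhs = 21, matching y values: none (0 points).
  x = 19: rhs = 20, matching y values: none (0 points).
  x = 20: rhs = 18, matching y values: 8, 15 (2 points).
  x = 21: rhs = 21, matching y values: none (0 points).
  x = 22: rhs = 12, matching y values: 9, 14 (2 points).
Total affine count: 16.
Full point count |E(F_23)| = 16 + 1 = 17.
Hasse bound: |17 − (23+1)| = |-7| = 7 ≤ 2√23 ≈ 9.5917 ✓.


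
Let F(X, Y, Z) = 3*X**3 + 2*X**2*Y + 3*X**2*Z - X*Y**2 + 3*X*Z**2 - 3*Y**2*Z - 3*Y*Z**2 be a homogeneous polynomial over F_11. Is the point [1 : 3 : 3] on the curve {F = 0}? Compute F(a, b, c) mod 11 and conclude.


F(1,3,3) ≡ 6 (mod 11); P is NOT on the curve.

Evaluate F(1, 3, 3) term-by-term (mod 11).
  3*X**3 ↦ 3·1·1·1 = 3
  2*X**2*Y ↦ 2·1·3·1 = 6
  3*X**2*Z ↦ 3·1·1·3 = 9
  -X*Y**2 ↦ -1·1·9·1 = -9
  3*X*Z**2 ↦ 3·1·1·9 = 27
  -3*Y**2*Z ↦ -3·1·9·3 = -81
  -3*Y*Z**2 ↦ -3·1·3·9 = -81
Sum: F(1, 3, 3) = (3) + (6) + (9) + (-9) + (27) + (-81) + (-81) = -126.
Reducing mod 11: -126 ≡ 6 (mod 11).
Since F(a, b, c) ≡ 6 ≠ 0 (mod 11), P does NOT lie on the curve.


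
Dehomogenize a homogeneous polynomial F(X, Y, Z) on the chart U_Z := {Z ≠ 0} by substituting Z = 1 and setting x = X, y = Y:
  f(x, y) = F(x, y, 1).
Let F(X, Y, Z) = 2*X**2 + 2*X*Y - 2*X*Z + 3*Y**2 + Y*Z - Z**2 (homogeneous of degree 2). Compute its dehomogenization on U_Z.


f(x, y) = 2*x**2 + 2*x*y - 2*x + 3*y**2 + y - 1

On U_Z we set Z = 1. Each monomial c·X^i·Y^j·Z^k in F becomes c·x^i·y^j·1^k = c·x^i·y^j.
Substituting Z = 1: F(X, Y, 1) = 2*x**2 + 2*x*y - 2*x + 3*y**2 + y - 1.
Note: deg(f) ≤ deg(F) = 2; strict inequality happens when F is divisible by Z (lost terms).


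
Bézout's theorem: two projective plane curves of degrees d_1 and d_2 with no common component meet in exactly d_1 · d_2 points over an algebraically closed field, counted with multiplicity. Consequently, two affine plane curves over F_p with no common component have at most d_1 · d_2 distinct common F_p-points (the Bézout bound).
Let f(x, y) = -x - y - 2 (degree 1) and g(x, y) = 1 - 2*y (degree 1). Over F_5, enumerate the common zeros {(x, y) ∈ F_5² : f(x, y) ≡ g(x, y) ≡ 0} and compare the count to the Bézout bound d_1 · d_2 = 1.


Common zeros: {(0, 3)}; count = 1; Bézout bound = 1.

deg(f) = 1, deg(g) = 1, so Bézout bound = 1.
Scan x ∈ F_5. For each x, list the y ∈ F_5 with f(x, y) ≡ 0 and those with g(x, y) ≡ 0 (mod 5); the common zeros in that column are the intersection.
  x = 0: f ≡ 0 at y ∈ {3}; g ≡ 0 at y ∈ {3}; common: {3}.
  x = 1: f ≡ 0 at y ∈ {2}; g ≡ 0 at y ∈ {3}; common: ∅.
  x = 2: f ≡ 0 at y ∈ {1}; g ≡ 0 at y ∈ {3}; common: ∅.
  x = 3: f ≡ 0 at y ∈ {0}; g ≡ 0 at y ∈ {3}; common: ∅.
  x = 4: f ≡ 0 at y ∈ {4}; g ≡ 0 at y ∈ {3}; common: ∅.
Collecting: common zeros = {(0, 3)}, so the count is 1.
Comparison with the Bézout bound: 1 ≤ 1 = deg(f)·deg(g), as expected for curves with no common component (the bound is attained).


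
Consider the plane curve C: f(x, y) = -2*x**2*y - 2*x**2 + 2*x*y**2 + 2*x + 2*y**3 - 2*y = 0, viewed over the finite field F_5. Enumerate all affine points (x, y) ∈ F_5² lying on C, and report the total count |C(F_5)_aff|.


Affine F_5-points: {(0, 0), (0, 1), (0, 4), (1, 0), (1, 1), (1, 3), (4, 3)}; count = 7.

For each of the 25 pairs (x, y) ∈ F_5², evaluate f(x, y) mod 5. Record the zeros.
  x = 0: [0↦0, 1↦0, 2↦2, 3↦3, 4↦0]  zeros at y ∈ {0, 1, 4}
  x = 1: [0↦0, 1↦0, 2↦1, 3↦0, 4↦4]  zeros at y ∈ {0, 1, 3}
  x = 2: [0↦1, 1↦2, 2↦3, 3↦1, 4↦3]  zeros at y ∈ ∅
  x = 3: [0↦3, 1↦1, 2↦3, 3↦1, 4↦2]  zeros at y ∈ ∅
  x = 4: [0↦1, 1↦2, 2↦1, 3↦0, 4↦1]  zeros at y ∈ {3}
Collecting zeros: affine points = {(0, 0), (0, 1), (0, 4), (1, 0), (1, 1), (1, 3), (4, 3)}.
Total count |C(F_5)_aff| = 7.


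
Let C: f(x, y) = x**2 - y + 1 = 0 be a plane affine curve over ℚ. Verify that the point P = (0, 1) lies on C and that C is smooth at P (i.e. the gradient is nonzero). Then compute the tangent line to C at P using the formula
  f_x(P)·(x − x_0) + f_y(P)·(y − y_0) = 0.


Tangent line at P: 1 - y = 0.

Step 1: f(0, 1) = 0, so P lies on C.
Step 2: partial derivatives
  f_x(x, y) = 2*x, f_y(x, y) = -1.
  f_x(P) = 0, f_y(P) = -1 (gradient nonzero, so P is smooth).
Step 3: tangent line at P: 0·(x − 0) + -1·(y − 1) = 0.
Expanding: 1 - y = 0.


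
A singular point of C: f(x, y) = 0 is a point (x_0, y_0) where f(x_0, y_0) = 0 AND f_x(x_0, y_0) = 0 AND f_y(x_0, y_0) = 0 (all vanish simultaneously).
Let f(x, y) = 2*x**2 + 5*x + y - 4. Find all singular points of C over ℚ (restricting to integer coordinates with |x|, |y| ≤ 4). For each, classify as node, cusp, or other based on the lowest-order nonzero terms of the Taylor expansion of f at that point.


No singular points in the scanned grid; C is smooth there.

Compute partial derivatives:
  f_x = 4*x + 5.
  f_y = 1.
f_y = 1 is a nonzero constant, so f_y never vanishes: no point (x, y) can satisfy f = f_x = f_y = 0. In particular no (x, y) ∈ {−4, ..., 4}² is singular; the curve is smooth.


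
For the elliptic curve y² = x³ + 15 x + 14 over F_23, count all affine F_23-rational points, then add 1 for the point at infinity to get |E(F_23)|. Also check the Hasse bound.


Affine points = {(2, 11), (2, 12), (4, 0), (7, 5), (7, 18), (8, 5), (8, 18), (9, 2), (9, 21), (12, 6), (12, 17), (14, 1), (14, 22), (15, 7), (15, 16), (16, 7), (16, 16)}; affine count = 17; |E(F_23)| = 18.

Discriminant check: Δ ∝ 4a³ + 27b² = 4·15³ + 27·14² = 4·3375 + 27·196 ≡ 1 (mod 23). Nonzero ⇒ E is nonsingular.
For each x ∈ F_23, compute rhs = x³ + 15·x + 14 mod 23, then count y ∈ F_23 with y² ≡ rhs.
  x = 0: rhs = 14, matching y values: none (0 points).
  x = 1: rhs = 7, matching y values: none (0 points).
  x = 2: rhs = 6, matching y values: 11, 12 (2 points).
  x = 3: rhs = 17, matching y values: none (0 points).
  x = 4: rhs = 0, matching y values: 0 (1 points).
  x = 5: rhs = 7, matching y values: none (0 points).
  x = 6: rhs = 21, matching y values: none (0 points).
  x = 7: rhs = 2, matching y values: 5, 18 (2 points).
  x = 8: rhs = 2, matching y values: 5, 18 (2 points).
  x = 9: rhs = 4, matching y values: 2, 21 (2 points).
  x = 10: rhs = 14, matching y values: none (0 points).
  x = 11: rhs = 15, matching y values: none (0 points).
  x = 12: rhs = 13, matching y values: 6, 17 (2 points).
  x = 13: rhs = 14, matching y values: none (0 points).
  x = 14: rhs = 1, matching y values: 1, 22 (2 points).
  x = 15: rhs = 3, matching y values: 7, 16 (2 points).
  x = 16: rhs = 3, matching y values: 7, 16 (2 points).
  x = 17: rhs = 7, matching y values: none (0 points).
  x = 18: rhs = 21, matching y values: none (0 points).
  x = 19: rhs = 5, matching y values: none (0 points).
  x = 20: rhs = 11, matching y values: none (0 points).
  x = 21: rhs = 22, matching y values: none (0 points).
  x = 22: rhs = 21, matching y values: none (0 points).
Total affine count: 17.
Full point count |E(F_23)| = 17 + 1 = 18.
Hasse bound: |18 − (23+1)| = |-6| = 6 ≤ 2√23 ≈ 9.5917 ✓.


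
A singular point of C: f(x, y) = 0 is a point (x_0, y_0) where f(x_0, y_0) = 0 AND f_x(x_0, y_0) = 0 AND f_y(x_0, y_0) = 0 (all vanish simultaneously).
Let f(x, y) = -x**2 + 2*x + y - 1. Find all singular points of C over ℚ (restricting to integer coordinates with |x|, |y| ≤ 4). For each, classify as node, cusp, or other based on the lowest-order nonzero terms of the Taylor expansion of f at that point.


No singular points in the scanned grid; C is smooth there.

Compute partial derivatives:
  f_x = 2 - 2*x.
  f_y = 1.
f_y = 1 is a nonzero constant, so f_y never vanishes: no point (x, y) can satisfy f = f_x = f_y = 0. In particular no (x, y) ∈ {−4, ..., 4}² is singular; the curve is smooth.


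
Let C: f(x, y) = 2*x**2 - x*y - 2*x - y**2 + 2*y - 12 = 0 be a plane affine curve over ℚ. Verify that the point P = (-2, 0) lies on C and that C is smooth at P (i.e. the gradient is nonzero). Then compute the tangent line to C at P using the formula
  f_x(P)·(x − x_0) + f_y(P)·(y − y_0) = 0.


Tangent line at P: -10*x + 4*y - 20 = 0.

Step 1: f(-2, 0) = 0, so P lies on C.
Step 2: partial derivatives
  f_x(x, y) = 4*x - y - 2, f_y(x, y) = -x - 2*y + 2.
  f_x(P) = -10, f_y(P) = 4 (gradient nonzero, so P is smooth).
Step 3: tangent line at P: -10·(x − -2) + 4·(y − 0) = 0.
Expanding: -10*x + 4*y - 20 = 0.


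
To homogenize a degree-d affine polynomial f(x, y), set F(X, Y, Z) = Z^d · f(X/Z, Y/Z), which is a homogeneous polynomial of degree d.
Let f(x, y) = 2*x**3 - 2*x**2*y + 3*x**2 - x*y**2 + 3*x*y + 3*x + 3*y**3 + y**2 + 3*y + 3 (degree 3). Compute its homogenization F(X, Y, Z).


F(X, Y, Z) = 2*X**3 - 2*X**2*Y + 3*X**2*Z - X*Y**2 + 3*X*Y*Z + 3*X*Z**2 + 3*Y**3 + Y**2*Z + 3*Y*Z**2 + 3*Z**3

deg(f) = 3.
Substitute x = X/Z, y = Y/Z into f, then multiply by Z^3.
  monomial 2·x^3·y^0 ↦ 2·X^3·Y^0·Z^0.
  monomial -2·x^2·y^1 ↦ -2·X^2·Y^1·Z^0.
  monomial 3·x^2·y^0 ↦ 3·X^2·Y^0·Z^1.
  monomial -1·x^1·y^2 ↦ -1·X^1·Y^2·Z^0.
  monomial 3·x^1·y^1 ↦ 3·X^1·Y^1·Z^1.
  monomial 3·x^1·y^0 ↦ 3·X^1·Y^0·Z^2.
  monomial 3·x^0·y^3 ↦ 3·X^0·Y^3·Z^0.
  monomial 1·x^0·y^2 ↦ 1·X^0·Y^2·Z^1.
  monomial 3·x^0·y^1 ↦ 3·X^0·Y^1·Z^2.
  monomial 3·x^0·y^0 ↦ 3·X^0·Y^0·Z^3.
Collecting: F(X, Y, Z) = 2*X**3 - 2*X**2*Y + 3*X**2*Z - X*Y**2 + 3*X*Y*Z + 3*X*Z**2 + 3*Y**3 + Y**2*Z + 3*Y*Z**2 + 3*Z**3.


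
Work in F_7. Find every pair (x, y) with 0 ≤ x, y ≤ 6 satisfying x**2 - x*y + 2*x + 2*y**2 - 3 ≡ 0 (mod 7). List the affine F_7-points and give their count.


Affine F_7-points: {(1, 0), (1, 4), (3, 2), (3, 3), (4, 0), (4, 2), (5, 3)}; count = 7.

For each of the 49 pairs (x, y) ∈ F_7², evaluate f(x, y) mod 7. Record the zeros.
  x = 0: [0↦4, 1↦6, 2↦5, 3↦1, 4↦1, 5↦5, 6↦6]  zeros at y ∈ ∅
  x = 1: [0↦0, 1↦1, 2↦6, 3↦1, 4↦0, 5↦3, 6↦3]  zeros at y ∈ {0, 4}
  x = 2: [0↦5, 1↦5, 2↦2, 3↦3, 4↦1, 5↦3, 6↦2]  zeros at y ∈ ∅
  x = 3: [0↦5, 1↦4, 2↦0, 3↦0, 4↦4, 5↦5, 6↦3]  zeros at y ∈ {2, 3}
  x = 4: [0↦0, 1↦5, 2↦0, 3↦6, 4↦2, 5↦2, 6↦6]  zeros at y ∈ {0, 2}
  x = 5: [0↦4, 1↦1, 2↦2, 3↦0, 4↦2, 5↦1, 6↦4]  zeros at y ∈ {3}
  x = 6: [0↦3, 1↦6, 2↦6, 3↦3, 4↦4, 5↦2, 6↦4]  zeros at y ∈ ∅
Collecting zeros: affine points = {(1, 0), (1, 4), (3, 2), (3, 3), (4, 0), (4, 2), (5, 3)}.
Total count |C(F_7)_aff| = 7.


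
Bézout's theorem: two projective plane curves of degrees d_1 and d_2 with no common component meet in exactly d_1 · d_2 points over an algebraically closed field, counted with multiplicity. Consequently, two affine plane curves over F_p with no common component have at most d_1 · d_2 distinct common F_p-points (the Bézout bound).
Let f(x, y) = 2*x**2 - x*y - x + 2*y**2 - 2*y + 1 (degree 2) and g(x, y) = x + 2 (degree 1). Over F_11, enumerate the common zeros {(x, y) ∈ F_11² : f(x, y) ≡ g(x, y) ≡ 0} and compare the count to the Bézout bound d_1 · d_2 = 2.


Common zeros: {(9, 0)}; count = 1; Bézout bound = 2.

deg(f) = 2, deg(g) = 1, so Bézout bound = 2.
Scan x ∈ F_11. For each x, list the y ∈ F_11 with f(x, y) ≡ 0 and those with g(x, y) ≡ 0 (mod 11); the common zeros in that column are the intersection.
  x = 0: f ≡ 0 at y ∈ ∅; g ≡ 0 at y ∈ ∅; common: ∅.
  x = 1: f ≡ 0 at y ∈ {3, 4}; g ≡ 0 at y ∈ ∅; common: ∅.
  x = 2: f ≡ 0 at y ∈ {6, 7}; g ≡ 0 at y ∈ ∅; common: ∅.
  x = 3: f ≡ 0 at y ∈ ∅; g ≡ 0 at y ∈ ∅; common: ∅.
  x = 4: f ≡ 0 at y ∈ ∅; g ≡ 0 at y ∈ ∅; common: ∅.
  x = 5: f ≡ 0 at y ∈ {10}; g ≡ 0 at y ∈ ∅; common: ∅.
  x = 6: f ≡ 0 at y ∈ {5, 10}; g ≡ 0 at y ∈ ∅; common: ∅.
  x = 7: f ≡ 0 at y ∈ {4, 6}; g ≡ 0 at y ∈ ∅; common: ∅.
  x = 8: f ≡ 0 at y ∈ {0, 5}; g ≡ 0 at y ∈ ∅; common: ∅.
  x = 9: f ≡ 0 at y ∈ {0}; g ≡ 0 at y ∈ {0, 1, 2, 3, 4, 5, 6, 7, 8, 9, 10}; common: {0}.
  x = 10: f ≡ 0 at y ∈ ∅; g ≡ 0 at y ∈ ∅; common: ∅.
Collecting: common zeros = {(9, 0)}, so the count is 1.
Comparison with the Bézout bound: 1 ≤ 2 = deg(f)·deg(g), as expected for curves with no common component (the affine F_11-count falls short of the bound because intersections may lie at infinity, over extension fields, or carry multiplicity).


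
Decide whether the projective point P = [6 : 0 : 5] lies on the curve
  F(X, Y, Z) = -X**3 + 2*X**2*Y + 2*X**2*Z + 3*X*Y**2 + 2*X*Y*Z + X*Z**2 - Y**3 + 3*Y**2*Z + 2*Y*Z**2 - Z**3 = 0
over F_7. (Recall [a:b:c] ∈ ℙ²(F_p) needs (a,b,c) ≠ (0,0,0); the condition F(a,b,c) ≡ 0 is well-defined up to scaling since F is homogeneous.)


F(6,0,5) ≡ 1 (mod 7); P is NOT on the curve.

Evaluate F(6, 0, 5) term-by-term (mod 7).
  -X**3 ↦ -1·216·1·1 = -216
  2*X**2*Y ↦ 2·36·0·1 = 0
  2*X**2*Z ↦ 2·36·1·5 = 360
  3*X*Y**2 ↦ 3·6·0·1 = 0
  2*X*Y*Z ↦ 2·6·0·5 = 0
  X*Z**2 ↦ 1·6·1·25 = 150
  -Y**3 ↦ -1·1·0·1 = 0
  3*Y**2*Z ↦ 3·1·0·5 = 0
  2*Y*Z**2 ↦ 2·1·0·25 = 0
  -Z**3 ↦ -1·1·1·125 = -125
Sum: F(6, 0, 5) = (-216) + (0) + (360) + (0) + (0) + (150) + (0) + (0) + (0) + (-125) = 169.
Reducing mod 7: 169 ≡ 1 (mod 7).
Since F(a, b, c) ≡ 1 ≠ 0 (mod 7), P does NOT lie on the curve.


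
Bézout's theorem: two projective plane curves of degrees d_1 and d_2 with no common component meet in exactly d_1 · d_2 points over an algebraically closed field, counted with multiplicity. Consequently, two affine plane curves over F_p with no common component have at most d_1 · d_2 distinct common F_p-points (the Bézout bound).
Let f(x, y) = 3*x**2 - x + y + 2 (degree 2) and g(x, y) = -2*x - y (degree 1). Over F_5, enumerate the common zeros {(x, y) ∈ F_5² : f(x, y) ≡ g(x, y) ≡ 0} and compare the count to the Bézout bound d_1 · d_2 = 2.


Common zeros: {(3, 4)}; count = 1; Bézout bound = 2.

deg(f) = 2, deg(g) = 1, so Bézout bound = 2.
Scan x ∈ F_5. For each x, list the y ∈ F_5 with f(x, y) ≡ 0 and those with g(x, y) ≡ 0 (mod 5); the common zeros in that column are the intersection.
  x = 0: f ≡ 0 at y ∈ {3}; g ≡ 0 at y ∈ {0}; common: ∅.
  x = 1: f ≡ 0 at y ∈ {1}; g ≡ 0 at y ∈ {3}; common: ∅.
  x = 2: f ≡ 0 at y ∈ {3}; g ≡ 0 at y ∈ {1}; common: ∅.
  x = 3: f ≡ 0 at y ∈ {4}; g ≡ 0 at y ∈ {4}; common: {4}.
  x = 4: f ≡ 0 at y ∈ {4}; g ≡ 0 at y ∈ {2}; common: ∅.
Collecting: common zeros = {(3, 4)}, so the count is 1.
Comparison with the Bézout bound: 1 ≤ 2 = deg(f)·deg(g), as expected for curves with no common component (the affine F_5-count falls short of the bound because intersections may lie at infinity, over extension fields, or carry multiplicity).


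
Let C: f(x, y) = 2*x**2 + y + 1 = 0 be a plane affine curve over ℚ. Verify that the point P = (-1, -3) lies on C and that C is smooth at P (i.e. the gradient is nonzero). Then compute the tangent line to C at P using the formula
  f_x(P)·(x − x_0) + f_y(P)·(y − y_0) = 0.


Tangent line at P: -4*x + y - 1 = 0.

Step 1: f(-1, -3) = 0, so P lies on C.
Step 2: partial derivatives
  f_x(x, y) = 4*x, f_y(x, y) = 1.
  f_x(P) = -4, f_y(P) = 1 (gradient nonzero, so P is smooth).
Step 3: tangent line at P: -4·(x − -1) + 1·(y − -3) = 0.
Expanding: -4*x + y - 1 = 0.


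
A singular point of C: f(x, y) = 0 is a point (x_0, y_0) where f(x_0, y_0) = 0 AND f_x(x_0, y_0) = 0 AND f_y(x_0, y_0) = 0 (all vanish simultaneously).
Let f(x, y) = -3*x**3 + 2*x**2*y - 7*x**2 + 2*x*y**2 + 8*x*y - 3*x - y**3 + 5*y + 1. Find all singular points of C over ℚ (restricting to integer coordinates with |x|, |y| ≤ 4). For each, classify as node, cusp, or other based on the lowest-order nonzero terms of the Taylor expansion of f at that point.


Singular points: {(-1, -1)}; classification: cusp.

Compute partial derivatives:
  f_x = -9*x**2 + 4*x*y - 14*x + 2*y**2 + 8*y - 3.
  f_y = 2*x**2 + 4*x*y + 8*x - 3*y**2 + 5.
Scan x_0 ∈ {−4, ..., 4}. For each x_0, f_y(x_0, y) is a polynomial in y; find its integer roots y ∈ {−4, ..., 4}, then test f_x and f at those candidates.
  x = -4: f_y(-4, y) = -3*y**2 - 16*y + 5; no integer root y with |y| ≤ 4.
  x = -3: f_y(-3, y) = -3*y**2 - 12*y - 1; no integer root y with |y| ≤ 4.
  x = -2: f_y(-2, y) = -3*y**2 - 8*y - 3; no integer root y with |y| ≤ 4.
  x = -1: f_y(-1, y) = -3*y**2 - 4*y - 1; vanishes at y ∈ {-1}. (-1, -1): f_x = 0, f = 0 — SINGULAR.
  x = 0: f_y(0, y) = 5 - 3*y**2; no integer root y with |y| ≤ 4.
  x = 1: f_y(1, y) = -3*y**2 + 4*y + 15; vanishes at y ∈ {3}. (1, 3): f_x = 28 ≠ 0.
  x = 2: f_y(2, y) = -3*y**2 + 8*y + 29; no integer root y with |y| ≤ 4.
  x = 3: f_y(3, y) = -3*y**2 + 12*y + 47; no integer root y with |y| ≤ 4.
  x = 4: f_y(4, y) = -3*y**2 + 16*y + 69; no integer root y with |y| ≤ 4.
Only singular point on the grid: (-1, -1).
Classify: substitute x = -1 + u, y = -1 + v and expand: f = -3*u**3 + 2*u**2*v + 2*u*v**2 - v**3 + v**2.
No constant or linear terms (consistent with a singular point). Quadratic part: v**2. Cubic part: -3*u**3 + 2*u**2*v + 2*u*v**2 - v**3.
The quadratic part v**2 is a perfect square, so there is a single (double) tangent line v = 0, i.e. y = -1. Restricting the cubic part to that line (v = 0) leaves -3*u**3 ≠ 0, so f is not divisible by v and the branch is v² ≈ 3*u**3 to lowest order — this is a cusp.
Classification: cusp.


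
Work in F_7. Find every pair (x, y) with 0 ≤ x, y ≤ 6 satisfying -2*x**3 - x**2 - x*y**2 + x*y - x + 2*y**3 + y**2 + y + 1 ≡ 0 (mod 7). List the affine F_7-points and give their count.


Affine F_7-points: {(1, 4), (1, 6), (2, 0), (3, 2), (4, 0), (4, 2), (4, 3), (6, 1)}; count = 8.

For each of the 49 pairs (x, y) ∈ F_7², evaluate f(x, y) mod 7. Record the zeros.
  x = 0: [0↦1, 1↦5, 2↦2, 3↦4, 4↦2, 5↦1, 6↦6]  zeros at y ∈ ∅
  x = 1: [0↦4, 1↦1, 2↦3, 3↦1, 4↦0, 5↦5, 6↦0]  zeros at y ∈ {4, 6}
  x = 2: [0↦0, 1↦4, 2↦4, 3↦5, 4↦5, 5↦2, 6↦1]  zeros at y ∈ {0}
  x = 3: [0↦5, 1↦2, 2↦0, 3↦4, 4↦5, 5↦1, 6↦4]  zeros at y ∈ {2}
  x = 4: [0↦0, 1↦4, 2↦0, 3↦0, 4↦2, 5↦4, 6↦4]  zeros at y ∈ {0, 2, 3}
  x = 5: [0↦1, 1↦5, 2↦6, 3↦2, 4↦5, 5↦6, 6↦3]  zeros at y ∈ ∅
  x = 6: [0↦3, 1↦0, 2↦6, 3↦5, 4↦2, 5↦2, 6↦3]  zeros at y ∈ {1}
Collecting zeros: affine points = {(1, 4), (1, 6), (2, 0), (3, 2), (4, 0), (4, 2), (4, 3), (6, 1)}.
Total count |C(F_7)_aff| = 8.


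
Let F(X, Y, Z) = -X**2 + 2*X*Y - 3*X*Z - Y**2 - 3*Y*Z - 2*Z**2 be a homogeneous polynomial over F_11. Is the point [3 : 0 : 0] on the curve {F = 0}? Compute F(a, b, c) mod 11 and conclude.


F(3,0,0) ≡ 2 (mod 11); P is NOT on the curve.

Evaluate F(3, 0, 0) term-by-term (mod 11).
  -X**2 ↦ -1·9·1·1 = -9
  2*X*Y ↦ 2·3·0·1 = 0
  -3*X*Z ↦ -3·3·1·0 = 0
  -Y**2 ↦ -1·1·0·1 = 0
  -3*Y*Z ↦ -3·1·0·0 = 0
  -2*Z**2 ↦ -2·1·1·0 = 0
Sum: F(3, 0, 0) = (-9) + (0) + (0) + (0) + (0) + (0) = -9.
Reducing mod 11: -9 ≡ 2 (mod 11).
Since F(a, b, c) ≡ 2 ≠ 0 (mod 11), P does NOT lie on the curve.


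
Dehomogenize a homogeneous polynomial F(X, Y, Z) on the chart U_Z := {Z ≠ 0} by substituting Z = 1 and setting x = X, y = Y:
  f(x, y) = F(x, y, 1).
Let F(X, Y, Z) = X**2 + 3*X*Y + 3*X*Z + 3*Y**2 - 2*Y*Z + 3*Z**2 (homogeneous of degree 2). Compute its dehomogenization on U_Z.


f(x, y) = x**2 + 3*x*y + 3*x + 3*y**2 - 2*y + 3

On U_Z we set Z = 1. Each monomial c·X^i·Y^j·Z^k in F becomes c·x^i·y^j·1^k = c·x^i·y^j.
Substituting Z = 1: F(X, Y, 1) = x**2 + 3*x*y + 3*x + 3*y**2 - 2*y + 3.
Note: deg(f) ≤ deg(F) = 2; strict inequality happens when F is divisible by Z (lost terms).


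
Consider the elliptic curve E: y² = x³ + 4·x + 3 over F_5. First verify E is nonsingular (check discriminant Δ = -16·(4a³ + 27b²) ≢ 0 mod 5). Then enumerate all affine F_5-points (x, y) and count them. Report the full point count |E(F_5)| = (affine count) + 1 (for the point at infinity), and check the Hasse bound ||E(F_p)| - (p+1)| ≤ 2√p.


Affine points = {(2, 2), (2, 3)}; affine count = 2; |E(F_5)| = 3.

Discriminant check: Δ ∝ 4a³ + 27b² = 4·4³ + 27·3² = 4·64 + 27·9 ≡ 4 (mod 5). Nonzero ⇒ E is nonsingular.
For each x ∈ F_5, compute rhs = x³ + 4·x + 3 mod 5, then count y ∈ F_5 with y² ≡ rhs.
  x = 0: rhs = 3, matching y values: none (0 points).
  x = 1: rhs = 3, matching y values: none (0 points).
  x = 2: rhs = 4, matching y values: 2, 3 (2 points).
  x = 3: rhs = 2, matching y values: none (0 points).
  x = 4: rhs = 3, matching y values: none (0 points).
Total affine count: 2.
Full point count |E(F_5)| = 2 + 1 = 3.
Hasse bound: |3 − (5+1)| = |-3| = 3 ≤ 2√5 ≈ 4.4721 ✓.


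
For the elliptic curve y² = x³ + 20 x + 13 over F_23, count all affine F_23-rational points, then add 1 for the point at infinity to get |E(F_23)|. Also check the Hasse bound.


Affine points = {(0, 6), (0, 17), (3, 10), (3, 13), (5, 10), (5, 13), (6, 2), (6, 21), (7, 6), (7, 17), (8, 8), (8, 15), (9, 5), (9, 18), (11, 0), (12, 7), (12, 16), (13, 3), (13, 20), (14, 1), (14, 22), (15, 10), (15, 13), (16, 6), (16, 17), (18, 8), (18, 15), (20, 8), (20, 15)}; affine count = 29; |E(F_23)| = 30.

Discriminant check: Δ ∝ 4a³ + 27b² = 4·20³ + 27·13² = 4·8000 + 27·169 ≡ 16 (mod 23). Nonzero ⇒ E is nonsingular.
For each x ∈ F_23, compute rhs = x³ + 20·x + 13 mod 23, then count y ∈ F_23 with y² ≡ rhs.
  x = 0: rhs = 13, matching y values: 6, 17 (2 points).
  x = 1: rhs = 11, matching y values: none (0 points).
  x = 2: rhs = 15, matching y values: none (0 points).
  x = 3: rhs = 8, matching y values: 10, 13 (2 points).
  x = 4: rhs = 19, matching y values: none (0 points).
  x = 5: rhs = 8, matching y values: 10, 13 (2 points).
  x = 6: rhs = 4, matching y values: 2, 21 (2 points).
  x = 7: rhs = 13, matching y values: 6, 17 (2 points).
  x = 8: rhs = 18, matching y values: 8, 15 (2 points).
  x = 9: rhs = 2, matching y values: 5, 18 (2 points).
  x = 10: rhs = 17, matching y values: none (0 points).
  x = 11: rhs = 0, matching y values: 0 (1 points).
  x = 12: rhs = 3, matching y values: 7, 16 (2 points).
  x = 13: rhs = 9, matching y values: 3, 20 (2 points).
  x = 14: rhs = 1, matching y values: 1, 22 (2 points).
  x = 15: rhs = 8, matching y values: 10, 13 (2 points).
  x = 16: rhs = 13, matching y values: 6, 17 (2 points).
  x = 17: rhs = 22, matching y values: none (0 points).
  x = 18: rhs = 18, matching y values: 8, 15 (2 points).
  x = 19: rhs = 7, matching y values: none (0 points).
  x = 20: rhs = 18, matching y values: 8, 15 (2 points).
  x = 21: rhs = 11, matching y values: none (0 points).
  x = 22: rhs = 15, matching y values: none (0 points).
Total affine count: 29.
Full point count |E(F_23)| = 29 + 1 = 30.
Hasse bound: |30 − (23+1)| = |6| = 6 ≤ 2√23 ≈ 9.5917 ✓.


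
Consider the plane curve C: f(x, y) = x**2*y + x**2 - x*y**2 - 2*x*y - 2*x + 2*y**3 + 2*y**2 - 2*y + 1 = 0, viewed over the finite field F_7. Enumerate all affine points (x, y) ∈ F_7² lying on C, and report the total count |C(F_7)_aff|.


Affine F_7-points: {(0, 2), (1, 0), (1, 1), (1, 2), (2, 3), (3, 6), (4, 3), (5, 1)}; count = 8.

For each of the 49 pairs (x, y) ∈ F_7², evaluate f(x, y) mod 7. Record the zeros.
  x = 0: [0↦1, 1↦3, 2↦0, 3↦4, 4↦6, 5↦4, 6↦3]  zeros at y ∈ {2}
  x = 1: [0↦0, 1↦0, 2↦0, 3↦5, 4↦6, 5↦1, 6↦2]  zeros at y ∈ {0, 1, 2}
  x = 2: [0↦1, 1↦1, 2↦6, 3↦0, 4↦2, 5↦3, 6↦1]  zeros at y ∈ {3}
  x = 3: [0↦4, 1↦6, 2↦4, 3↦3, 4↦1, 5↦3, 6↦0]  zeros at y ∈ {6}
  x = 4: [0↦2, 1↦1, 2↦1, 3↦0, 4↦3, 5↦1, 6↦6]  zeros at y ∈ {3}
  x = 5: [0↦2, 1↦0, 2↦4, 3↦5, 4↦1, 5↦4, 6↦5]  zeros at y ∈ {1}
  x = 6: [0↦4, 1↦3, 2↦6, 3↦4, 4↦2, 5↦5, 6↦4]  zeros at y ∈ ∅
Collecting zeros: affine points = {(0, 2), (1, 0), (1, 1), (1, 2), (2, 3), (3, 6), (4, 3), (5, 1)}.
Total count |C(F_7)_aff| = 8.


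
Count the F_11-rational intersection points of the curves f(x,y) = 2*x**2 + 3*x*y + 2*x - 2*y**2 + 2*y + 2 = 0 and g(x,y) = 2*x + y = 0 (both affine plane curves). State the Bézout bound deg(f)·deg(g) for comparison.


Common zeros: {(4, 3), (5, 1)}; count = 2; Bézout bound = 2.

deg(f) = 2, deg(g) = 1, so Bézout bound = 2.
Scan x ∈ F_11. For each x, list the y ∈ F_11 with f(x, y) ≡ 0 and those with g(x, y) ≡ 0 (mod 11); the common zeros in that column are the intersection.
  x = 0: f ≡ 0 at y ∈ {4, 8}; g ≡ 0 at y ∈ {0}; common: ∅.
  x = 1: f ≡ 0 at y ∈ ∅; g ≡ 0 at y ∈ {9}; common: ∅.
  x = 2: f ≡ 0 at y ∈ {2}; g ≡ 0 at y ∈ {7}; common: ∅.
  x = 3: f ≡ 0 at y ∈ ∅; g ≡ 0 at y ∈ {5}; common: ∅.
  x = 4: f ≡ 0 at y ∈ {3, 4}; g ≡ 0 at y ∈ {3}; common: {3}.
  x = 5: f ≡ 0 at y ∈ {1, 2}; g ≡ 0 at y ∈ {1}; common: {1}.
  x = 6: f ≡ 0 at y ∈ ∅; g ≡ 0 at y ∈ {10}; common: ∅.
  x = 7: f ≡ 0 at y ∈ {3}; g ≡ 0 at y ∈ {8}; common: ∅.
  x = 8: f ≡ 0 at y ∈ ∅; g ≡ 0 at y ∈ {6}; common: ∅.
  x = 9: f ≡ 0 at y ∈ {1, 8}; g ≡ 0 at y ∈ {4}; common: ∅.
  x = 10: f ≡ 0 at y ∈ ∅; g ≡ 0 at y ∈ {2}; common: ∅.
Collecting: common zeros = {(4, 3), (5, 1)}, so the count is 2.
Comparison with the Bézout bound: 2 ≤ 2 = deg(f)·deg(g), as expected for curves with no common component (the bound is attained).


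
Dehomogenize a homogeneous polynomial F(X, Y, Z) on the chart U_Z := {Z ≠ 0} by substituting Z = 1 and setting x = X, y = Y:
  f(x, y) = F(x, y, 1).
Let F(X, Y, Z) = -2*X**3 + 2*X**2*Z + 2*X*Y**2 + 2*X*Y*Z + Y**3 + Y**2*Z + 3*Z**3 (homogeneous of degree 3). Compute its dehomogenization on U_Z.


f(x, y) = -2*x**3 + 2*x**2 + 2*x*y**2 + 2*x*y + y**3 + y**2 + 3

On U_Z we set Z = 1. Each monomial c·X^i·Y^j·Z^k in F becomes c·x^i·y^j·1^k = c·x^i·y^j.
Substituting Z = 1: F(X, Y, 1) = -2*x**3 + 2*x**2 + 2*x*y**2 + 2*x*y + y**3 + y**2 + 3.
Note: deg(f) ≤ deg(F) = 3; strict inequality happens when F is divisible by Z (lost terms).


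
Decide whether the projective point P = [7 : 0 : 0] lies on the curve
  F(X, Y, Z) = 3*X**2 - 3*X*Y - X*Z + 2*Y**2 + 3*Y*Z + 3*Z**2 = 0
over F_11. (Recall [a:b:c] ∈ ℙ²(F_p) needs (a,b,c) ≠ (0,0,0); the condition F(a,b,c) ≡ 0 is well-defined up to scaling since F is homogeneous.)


F(7,0,0) ≡ 4 (mod 11); P is NOT on the curve.

Evaluate F(7, 0, 0) term-by-term (mod 11).
  3*X**2 ↦ 3·49·1·1 = 147
  -3*X*Y ↦ -3·7·0·1 = 0
  -X*Z ↦ -1·7·1·0 = 0
  2*Y**2 ↦ 2·1·0·1 = 0
  3*Y*Z ↦ 3·1·0·0 = 0
  3*Z**2 ↦ 3·1·1·0 = 0
Sum: F(7, 0, 0) = (147) + (0) + (0) + (0) + (0) + (0) = 147.
Reducing mod 11: 147 ≡ 4 (mod 11).
Since F(a, b, c) ≡ 4 ≠ 0 (mod 11), P does NOT lie on the curve.


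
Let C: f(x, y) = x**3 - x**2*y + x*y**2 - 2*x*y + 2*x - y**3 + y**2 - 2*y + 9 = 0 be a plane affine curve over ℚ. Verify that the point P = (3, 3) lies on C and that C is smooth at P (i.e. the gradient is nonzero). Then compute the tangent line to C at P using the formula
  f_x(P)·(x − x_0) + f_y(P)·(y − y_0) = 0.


Tangent line at P: 14*x - 20*y + 18 = 0.

Step 1: f(3, 3) = 0, so P lies on C.
Step 2: partial derivatives
  f_x(x, y) = 3*x**2 - 2*x*y + y**2 - 2*y + 2, f_y(x, y) = -x**2 + 2*x*y - 2*x - 3*y**2 + 2*y - 2.
  f_x(P) = 14, f_y(P) = -20 (gradient nonzero, so P is smooth).
Step 3: tangent line at P: 14·(x − 3) + -20·(y − 3) = 0.
Expanding: 14*x - 20*y + 18 = 0.


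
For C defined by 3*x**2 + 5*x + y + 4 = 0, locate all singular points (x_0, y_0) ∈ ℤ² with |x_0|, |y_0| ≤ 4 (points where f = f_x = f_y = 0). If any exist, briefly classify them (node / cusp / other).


No singular points in the scanned grid; C is smooth there.

Compute partial derivatives:
  f_x = 6*x + 5.
  f_y = 1.
f_y = 1 is a nonzero constant, so f_y never vanishes: no point (x, y) can satisfy f = f_x = f_y = 0. In particular no (x, y) ∈ {−4, ..., 4}² is singular; the curve is smooth.


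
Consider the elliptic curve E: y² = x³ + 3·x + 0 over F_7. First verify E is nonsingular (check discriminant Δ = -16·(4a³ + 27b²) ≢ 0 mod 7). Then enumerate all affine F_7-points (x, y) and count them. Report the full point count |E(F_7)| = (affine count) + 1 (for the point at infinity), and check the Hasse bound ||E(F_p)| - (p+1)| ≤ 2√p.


Affine points = {(0, 0), (1, 2), (1, 5), (2, 0), (3, 1), (3, 6), (5, 0)}; affine count = 7; |E(F_7)| = 8.

Discriminant check: Δ ∝ 4a³ + 27b² = 4·3³ + 27·0² = 4·27 + 27·0 ≡ 3 (mod 7). Nonzero ⇒ E is nonsingular.
For each x ∈ F_7, compute rhs = x³ + 3·x + 0 mod 7, then count y ∈ F_7 with y² ≡ rhs.
  x = 0: rhs = 0, matching y values: 0 (1 points).
  x = 1: rhs = 4, matching y values: 2, 5 (2 points).
  x = 2: rhs = 0, matching y values: 0 (1 points).
  x = 3: rhs = 1, matching y values: 1, 6 (2 points).
  x = 4: rhs = 6, matching y values: none (0 points).
  x = 5: rhs = 0, matching y values: 0 (1 points).
  x = 6: rhs = 3, matching y values: none (0 points).
Total affine count: 7.
Full point count |E(F_7)| = 7 + 1 = 8.
Hasse bound: |8 − (7+1)| = |0| = 0 ≤ 2√7 ≈ 5.2915 ✓.


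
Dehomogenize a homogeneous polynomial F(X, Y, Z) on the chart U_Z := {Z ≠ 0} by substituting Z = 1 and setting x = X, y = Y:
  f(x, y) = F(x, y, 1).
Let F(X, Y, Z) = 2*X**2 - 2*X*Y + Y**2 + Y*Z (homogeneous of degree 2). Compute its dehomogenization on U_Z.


f(x, y) = 2*x**2 - 2*x*y + y**2 + y

On U_Z we set Z = 1. Each monomial c·X^i·Y^j·Z^k in F becomes c·x^i·y^j·1^k = c·x^i·y^j.
Substituting Z = 1: F(X, Y, 1) = 2*x**2 - 2*x*y + y**2 + y.
Note: deg(f) ≤ deg(F) = 2; strict inequality happens when F is divisible by Z (lost terms).


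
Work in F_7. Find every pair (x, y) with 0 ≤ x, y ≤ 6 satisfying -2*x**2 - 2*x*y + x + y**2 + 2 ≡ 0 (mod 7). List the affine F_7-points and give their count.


Affine F_7-points: {(1, 1), (2, 1), (2, 3), (3, 2), (3, 4), (4, 4), (6, 2), (6, 3)}; count = 8.

For each of the 49 pairs (x, y) ∈ F_7², evaluate f(x, y) mod 7. Record the zeros.
  x = 0: [0↦2, 1↦3, 2↦6, 3↦4, 4↦4, 5↦6, 6↦3]  zeros at y ∈ ∅
  x = 1: [0↦1, 1↦0, 2↦1, 3↦4, 4↦2, 5↦2, 6↦4]  zeros at y ∈ {1}
  x = 2: [0↦3, 1↦0, 2↦6, 3↦0, 4↦3, 5↦1, 6↦1]  zeros at y ∈ {1, 3}
  x = 3: [0↦1, 1↦3, 2↦0, 3↦6, 4↦0, 5↦3, 6↦1]  zeros at y ∈ {2, 4}
  x = 4: [0↦2, 1↦2, 2↦4, 3↦1, 4↦0, 5↦1, 6↦4]  zeros at y ∈ {4}
  x = 5: [0↦6, 1↦4, 2↦4, 3↦6, 4↦3, 5↦2, 6↦3]  zeros at y ∈ ∅
  x = 6: [0↦6, 1↦2, 2↦0, 3↦0, 4↦2, 5↦6, 6↦5]  zeros at y ∈ {2, 3}
Collecting zeros: affine points = {(1, 1), (2, 1), (2, 3), (3, 2), (3, 4), (4, 4), (6, 2), (6, 3)}.
Total count |C(F_7)_aff| = 8.


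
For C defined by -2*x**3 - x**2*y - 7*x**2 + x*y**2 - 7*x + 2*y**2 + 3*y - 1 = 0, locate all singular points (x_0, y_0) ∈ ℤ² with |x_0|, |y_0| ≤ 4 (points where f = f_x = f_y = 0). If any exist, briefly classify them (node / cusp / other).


Singular points: {(-1, -1)}; classification: cusp.

Compute partial derivatives:
  f_x = -6*x**2 - 2*x*y - 14*x + y**2 - 7.
  f_y = -x**2 + 2*x*y + 4*y + 3.
Scan x_0 ∈ {−4, ..., 4}. For each x_0, f_y(x_0, y) is a polynomial in y; find its integer roots y ∈ {−4, ..., 4}, then test f_x and f at those candidates.
  x = -4: f_y(-4, y) = -4*y - 13; no integer root y with |y| ≤ 4.
  x = -3: f_y(-3, y) = -2*y - 6; vanishes at y ∈ {-3}. (-3, -3): f_x = -28 ≠ 0.
  x = -2: f_y(-2, y) = -1; no integer root y with |y| ≤ 4.
  x = -1: f_y(-1, y) = 2*y + 2; vanishes at y ∈ {-1}. (-1, -1): f_x = 0, f = 0 — SINGULAR.
  x = 0: f_y(0, y) = 4*y + 3; no integer root y with |y| ≤ 4.
  x = 1: f_y(1, y) = 6*y + 2; no integer root y with |y| ≤ 4.
  x = 2: f_y(2, y) = 8*y - 1; no integer root y with |y| ≤ 4.
  x = 3: f_y(3, y) = 10*y - 6; no integer root y with |y| ≤ 4.
  x = 4: f_y(4, y) = 12*y - 13; no integer root y with |y| ≤ 4.
Only singular point on the grid: (-1, -1).
Classify: substitute x = -1 + u, y = -1 + v and expand: f = -2*u**3 - u**2*v + u*v**2 + v**2.
No constant or linear terms (consistent with a singular point). Quadratic part: v**2. Cubic part: -2*u**3 - u**2*v + u*v**2.
The quadratic part v**2 is a perfect square, so there is a single (double) tangent line v = 0, i.e. y = -1. Restricting the cubic part to that line (v = 0) leaves -2*u**3 ≠ 0, so f is not divisible by v and the branch is v² ≈ 2*u**3 to lowest order — this is a cusp.
Classification: cusp.


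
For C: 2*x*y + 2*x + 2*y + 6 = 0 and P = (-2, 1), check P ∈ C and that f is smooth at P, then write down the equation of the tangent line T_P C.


Tangent line at P: 4*x - 2*y + 10 = 0.

Step 1: f(-2, 1) = 0, so P lies on C.
Step 2: partial derivatives
  f_x(x, y) = 2*y + 2, f_y(x, y) = 2*x + 2.
  f_x(P) = 4, f_y(P) = -2 (gradient nonzero, so P is smooth).
Step 3: tangent line at P: 4·(x − -2) + -2·(y − 1) = 0.
Expanding: 4*x - 2*y + 10 = 0.


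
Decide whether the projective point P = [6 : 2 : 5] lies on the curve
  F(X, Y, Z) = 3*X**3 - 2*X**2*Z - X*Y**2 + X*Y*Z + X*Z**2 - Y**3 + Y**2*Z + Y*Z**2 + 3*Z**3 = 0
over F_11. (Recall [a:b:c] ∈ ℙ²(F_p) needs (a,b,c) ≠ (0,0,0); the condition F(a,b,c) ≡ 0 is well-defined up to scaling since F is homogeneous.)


F(6,2,5) ≡ 9 (mod 11); P is NOT on the curve.

Evaluate F(6, 2, 5) term-by-term (mod 11).
  3*X**3 ↦ 3·216·1·1 = 648
  -2*X**2*Z ↦ -2·36·1·5 = -360
  -X*Y**2 ↦ -1·6·4·1 = -24
  X*Y*Z ↦ 1·6·2·5 = 60
  X*Z**2 ↦ 1·6·1·25 = 150
  -Y**3 ↦ -1·1·8·1 = -8
  Y**2*Z ↦ 1·1·4·5 = 20
  Y*Z**2 ↦ 1·1·2·25 = 50
  3*Z**3 ↦ 3·1·1·125 = 375
Sum: F(6, 2, 5) = (648) + (-360) + (-24) + (60) + (150) + (-8) + (20) + (50) + (375) = 911.
Reducing mod 11: 911 ≡ 9 (mod 11).
Since F(a, b, c) ≡ 9 ≠ 0 (mod 11), P does NOT lie on the curve.


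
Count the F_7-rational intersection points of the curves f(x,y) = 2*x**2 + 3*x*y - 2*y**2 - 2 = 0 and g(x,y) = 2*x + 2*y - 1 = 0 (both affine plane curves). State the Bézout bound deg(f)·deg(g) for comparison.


Common zeros: ∅; count = 0; Bézout bound = 2.

deg(f) = 2, deg(g) = 1, so Bézout bound = 2.
Scan x ∈ F_7. For each x, list the y ∈ F_7 with f(x, y) ≡ 0 and those with g(x, y) ≡ 0 (mod 7); the common zeros in that column are the intersection.
  x = 0: f ≡ 0 at y ∈ ∅; g ≡ 0 at y ∈ {4}; common: ∅.
  x = 1: f ≡ 0 at y ∈ {0, 5}; g ≡ 0 at y ∈ {3}; common: ∅.
  x = 2: f ≡ 0 at y ∈ {5}; g ≡ 0 at y ∈ {2}; common: ∅.
  x = 3: f ≡ 0 at y ∈ ∅; g ≡ 0 at y ∈ {1}; common: ∅.
  x = 4: f ≡ 0 at y ∈ ∅; g ≡ 0 at y ∈ {0}; common: ∅.
  x = 5: f ≡ 0 at y ∈ {2}; g ≡ 0 at y ∈ {6}; common: ∅.
  x = 6: f ≡ 0 at y ∈ {0, 2}; g ≡ 0 at y ∈ {5}; common: ∅.
Collecting: common zeros = ∅, so the count is 0.
Comparison with the Bézout bound: 0 ≤ 2 = deg(f)·deg(g), as expected for curves with no common component (the affine F_7-count falls short of the bound because intersections may lie at infinity, over extension fields, or carry multiplicity).
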